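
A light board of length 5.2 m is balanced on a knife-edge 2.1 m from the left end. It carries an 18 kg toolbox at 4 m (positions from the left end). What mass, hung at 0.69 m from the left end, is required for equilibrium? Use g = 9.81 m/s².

Choose the knife-edge (at 2.1 m from the left end) as the axis so the support reaction has zero arm there.
Toolbox: 18 × 9.81 = 176.6 N down at 4 m → arm 1.9 m, τ = 176.6 × 1.9 = 335.5 N·m clockwise.
Net moment of known loads = 335.5 N·m clockwise.
An unknown mass m at 0.69 m has arm 1.41 m; its moment is m·g·1.41 counterclockwise.
Setting net torque to zero: m × 9.81 × 1.41 = 335.5 → m = 335.5 / (9.81 × 1.41) = 24.3 kg.

m ≈ 24.3 kg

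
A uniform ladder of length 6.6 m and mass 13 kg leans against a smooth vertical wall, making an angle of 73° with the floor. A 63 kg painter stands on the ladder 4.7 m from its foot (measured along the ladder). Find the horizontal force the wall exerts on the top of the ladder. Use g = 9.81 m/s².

Take moments about the foot of the ladder.
Ladder weight 13×9.81 = 127.5 N acts at 3.3 m along the ladder; its horizontal arm is 3.3·cos73° = 0.9648 m → τ = 123 N·m clockwise.
Painter: 63×9.81 = 618 N at 4.7 m → arm 1.374 m → τ = 849.1 N·m clockwise.
Wall normal N acts horizontally at the top; its moment arm is the height L sinθ = 6.6·sin73° = 6.312 m, counterclockwise.
Balancing moments: N × 6.312 = 972.1, giving N = 154 N.

N_wall ≈ 154 N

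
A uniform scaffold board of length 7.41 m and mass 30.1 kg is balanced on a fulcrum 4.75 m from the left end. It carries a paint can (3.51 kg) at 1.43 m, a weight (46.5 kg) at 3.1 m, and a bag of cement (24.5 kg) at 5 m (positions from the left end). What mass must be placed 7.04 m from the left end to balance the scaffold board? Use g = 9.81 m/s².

m ≈ 49.7 kg

Taking torques about the fulcrum (at 4.75 m from the left end):
Beam weight: 30.1 × 9.81 = 295.3 N down at 3.705 m → arm 1.045 m, τ = 295.3 × 1.045 = 308.6 N·m counterclockwise.
Paint can: 3.51 × 9.81 = 34.43 N down at 1.43 m → arm 3.32 m, τ = 34.43 × 3.32 = 114.3 N·m counterclockwise.
Weight: 46.5 × 9.81 = 456.2 N down at 3.1 m → arm 1.65 m, τ = 456.2 × 1.65 = 752.7 N·m counterclockwise.
Bag of cement: 24.5 × 9.81 = 240.3 N down at 5 m → arm 0.25 m, τ = 240.3 × 0.25 = 60.08 N·m clockwise.
Net moment of known loads = 1116 N·m counterclockwise.
An unknown mass m at 7.04 m has arm 2.29 m; its moment is m·g·2.29 clockwise.
Setting net torque to zero: m × 9.81 × 2.29 = 1116 → m = 1116 / (9.81 × 2.29) = 49.7 kg.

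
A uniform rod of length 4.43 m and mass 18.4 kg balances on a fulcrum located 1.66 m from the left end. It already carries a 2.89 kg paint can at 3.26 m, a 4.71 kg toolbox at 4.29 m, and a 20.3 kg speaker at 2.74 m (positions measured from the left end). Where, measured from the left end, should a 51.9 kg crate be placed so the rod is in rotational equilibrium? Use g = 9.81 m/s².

Taking torques about the fulcrum (at 1.66 m from the left end):
Beam weight: 18.4 × 9.81 = 180.5 N down at 2.215 m → arm 0.555 m, τ = 180.5 × 0.555 = 100.2 N·m clockwise.
Paint can: 2.89 × 9.81 = 28.35 N down at 3.26 m → arm 1.6 m, τ = 28.35 × 1.6 = 45.36 N·m clockwise.
Toolbox: 4.71 × 9.81 = 46.21 N down at 4.29 m → arm 2.63 m, τ = 46.21 × 2.63 = 121.5 N·m clockwise.
Speaker: 20.3 × 9.81 = 199.1 N down at 2.74 m → arm 1.08 m, τ = 199.1 × 1.08 = 215 N·m clockwise.
Net moment of existing loads = 482.1 N·m clockwise.
The crate weighs 51.9 × 9.81 = 509.1 N and must supply an equal counterclockwise moment, so its lever arm about the fulcrum is 482.1 / 509.1 = 0.947 m.
That puts it at 1.66 − 0.947 = 0.713 m from the left end.

x ≈ 0.713 m from the left end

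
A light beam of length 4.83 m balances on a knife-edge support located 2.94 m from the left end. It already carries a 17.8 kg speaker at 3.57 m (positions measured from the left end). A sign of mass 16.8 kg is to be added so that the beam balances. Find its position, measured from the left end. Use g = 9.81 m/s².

Choose the knife-edge support (at 2.94 m from the left end) as the axis so the support reaction has zero arm there.
Speaker: 17.8 × 9.81 = 174.6 N down at 3.57 m → arm 0.63 m, τ = 174.6 × 0.63 = 110 N·m clockwise.
Net moment of existing loads = 110 N·m clockwise.
The sign weighs 16.8 × 9.81 = 164.8 N and must supply an equal counterclockwise moment, so its lever arm about the knife-edge support is 110 / 164.8 = 0.667 m.
That puts it at 2.94 − 0.667 = 2.27 m from the left end.

x ≈ 2.27 m from the left end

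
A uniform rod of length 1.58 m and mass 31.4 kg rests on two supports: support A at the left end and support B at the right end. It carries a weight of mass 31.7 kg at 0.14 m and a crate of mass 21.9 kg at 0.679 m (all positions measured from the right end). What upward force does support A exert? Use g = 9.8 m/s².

R_A ≈ 274 N

Take moments about support B.
Beam weight: 31.4 × 9.8 = 307.7 N down at 0.79 m → arm 0.79 m, τ = 307.7 × 0.79 = 243.1 N·m counterclockwise.
Weight: 31.7 × 9.8 = 310.7 N down at 0.14 m → arm 0.14 m, τ = 310.7 × 0.14 = 43.5 N·m counterclockwise.
Crate: 21.9 × 9.8 = 214.6 N down at 0.679 m → arm 0.679 m, τ = 214.6 × 0.679 = 145.7 N·m counterclockwise.
Net load moment about support B = 432.3 N·m counterclockwise.
Reaction R at support A is upward at 1.58 m, arm 1.58 m → moment R × 1.58 clockwise.
For rotational equilibrium, R × 1.58 = 432.3, so R = 274 N.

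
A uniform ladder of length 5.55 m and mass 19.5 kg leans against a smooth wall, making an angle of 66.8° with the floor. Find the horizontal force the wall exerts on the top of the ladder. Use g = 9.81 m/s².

About the foot of the ladder:
Ladder weight 19.5×9.81 = 191.3 N acts at 2.775 m along the ladder; its horizontal arm is 2.775·cos66.8° = 1.093 m → τ = 209.1 N·m clockwise.
Wall normal N acts horizontally at the top; its moment arm is the height L sinθ = 5.55·sin66.8° = 5.101 m, counterclockwise.
Στ = 0 ⇒ N × 5.101 = 209.1 ⇒ N = 41 N.

N_wall ≈ 41 N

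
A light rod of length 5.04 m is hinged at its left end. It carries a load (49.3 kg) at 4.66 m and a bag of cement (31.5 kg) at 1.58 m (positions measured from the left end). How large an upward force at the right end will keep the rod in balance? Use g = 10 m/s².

F ≈ 555 N

Choose the left end as the axis so the unknown pivot reaction has zero arm there.
Load: 49.3 × 10 = 493 N down at 4.66 m → arm 4.66 m, τ = 493 × 4.66 = 2297 N·m clockwise.
Bag of cement: 31.5 × 10 = 315 N down at 1.58 m → arm 1.58 m, τ = 315 × 1.58 = 497.7 N·m clockwise.
Net moment of the loads = 2795 N·m clockwise.
The upward force F acts at the right end, arm 5.04 m, giving F × 5.04 counterclockwise.
Setting net torque to zero: F × 5.04 = 2795 → F = 2795 / 5.04 = 555 N.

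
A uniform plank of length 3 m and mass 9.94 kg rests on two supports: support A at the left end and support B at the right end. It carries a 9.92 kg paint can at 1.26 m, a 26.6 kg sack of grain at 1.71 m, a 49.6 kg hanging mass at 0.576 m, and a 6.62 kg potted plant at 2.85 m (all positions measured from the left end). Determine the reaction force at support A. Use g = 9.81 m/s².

R_A ≈ 614 N

Taking torques about support B:
Beam weight: 9.94 × 9.81 = 97.51 N down at 1.5 m → arm 1.5 m, τ = 97.51 × 1.5 = 146.3 N·m counterclockwise.
Paint can: 9.92 × 9.81 = 97.32 N down at 1.26 m → arm 1.74 m, τ = 97.32 × 1.74 = 169.3 N·m counterclockwise.
Sack of grain: 26.6 × 9.81 = 260.9 N down at 1.71 m → arm 1.29 m, τ = 260.9 × 1.29 = 336.6 N·m counterclockwise.
Hanging mass: 49.6 × 9.81 = 486.6 N down at 0.576 m → arm 2.424 m, τ = 486.6 × 2.424 = 1180 N·m counterclockwise.
Potted plant: 6.62 × 9.81 = 64.94 N down at 2.85 m → arm 0.15 m, τ = 64.94 × 0.15 = 9.741 N·m counterclockwise.
Net load moment about support B = 1842 N·m counterclockwise.
Reaction R at support A is upward at 0 m, arm 3 m → moment R × 3 clockwise.
For rotational equilibrium, R × 3 = 1842, so R = 614 N.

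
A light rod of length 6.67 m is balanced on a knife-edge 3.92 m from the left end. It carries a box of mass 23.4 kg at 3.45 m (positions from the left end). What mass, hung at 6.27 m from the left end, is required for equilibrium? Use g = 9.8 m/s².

m ≈ 4.68 kg

Choose the knife-edge (at 3.92 m from the left end) as the axis so the support reaction has zero arm there.
Box: 23.4 × 9.8 = 229.3 N down at 3.45 m → arm 0.47 m, τ = 229.3 × 0.47 = 107.8 N·m counterclockwise.
Net moment of known loads = 107.8 N·m counterclockwise.
An unknown mass m at 6.27 m has arm 2.35 m; its moment is m·g·2.35 clockwise.
Balancing moments: m × 9.8 × 2.35 = 107.8, giving m = 107.8 / (9.8 × 2.35) = 4.68 kg.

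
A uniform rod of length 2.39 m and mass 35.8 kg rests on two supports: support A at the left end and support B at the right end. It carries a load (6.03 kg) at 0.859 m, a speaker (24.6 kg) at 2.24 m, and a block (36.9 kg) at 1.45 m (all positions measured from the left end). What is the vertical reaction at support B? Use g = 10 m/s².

About support A:
Beam weight: 35.8 × 10 = 358 N down at 1.195 m → arm 1.195 m, τ = 358 × 1.195 = 427.8 N·m clockwise.
Load: 6.03 × 10 = 60.3 N down at 0.859 m → arm 0.859 m, τ = 60.3 × 0.859 = 51.8 N·m clockwise.
Speaker: 24.6 × 10 = 246 N down at 2.24 m → arm 2.24 m, τ = 246 × 2.24 = 551 N·m clockwise.
Block: 36.9 × 10 = 369 N down at 1.45 m → arm 1.45 m, τ = 369 × 1.45 = 535 N·m clockwise.
Net load moment about support A = 1566 N·m clockwise.
Reaction R at support B is upward at 2.39 m, arm 2.39 m → moment R × 2.39 counterclockwise.
Setting net torque to zero: R × 2.39 = 1566 → R = 655 N.

R_B ≈ 655 N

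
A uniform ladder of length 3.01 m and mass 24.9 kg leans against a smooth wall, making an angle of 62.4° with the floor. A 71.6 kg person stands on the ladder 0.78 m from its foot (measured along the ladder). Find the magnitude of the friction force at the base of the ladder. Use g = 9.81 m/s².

Taking torques about the foot of the ladder:
Ladder weight 24.9×9.81 = 244.3 N acts at 1.505 m along the ladder; its horizontal arm is 1.505·cos62.4° = 0.6973 m → τ = 170.4 N·m clockwise.
Person: 71.6×9.81 = 702.4 N at 0.78 m → arm 0.3614 m → τ = 253.8 N·m clockwise.
Wall normal N acts horizontally at the top; its moment arm is the height L sinθ = 3.01·sin62.4° = 2.667 m, counterclockwise.
For rotational equilibrium, N × 2.667 = 424.2, so N = 159 N.
ΣFx = 0: friction at the foot balances the wall's push, so f = N_wall = 159 N.

f ≈ 159 N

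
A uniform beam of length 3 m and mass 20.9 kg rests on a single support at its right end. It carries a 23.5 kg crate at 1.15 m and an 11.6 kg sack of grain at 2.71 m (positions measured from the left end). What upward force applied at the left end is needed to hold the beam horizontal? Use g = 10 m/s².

F ≈ 261 N

About the right end:
Beam weight: 20.9 × 10 = 209 N down at 1.5 m → arm 1.5 m, τ = 209 × 1.5 = 313.5 N·m counterclockwise.
Crate: 23.5 × 10 = 235 N down at 1.15 m → arm 1.85 m, τ = 235 × 1.85 = 434.8 N·m counterclockwise.
Sack of grain: 11.6 × 10 = 116 N down at 2.71 m → arm 0.29 m, τ = 116 × 0.29 = 33.64 N·m counterclockwise.
Net moment of the loads = 781.9 N·m counterclockwise.
The upward force F acts at the left end, arm 3 m, giving F × 3 clockwise.
Balancing moments: F × 3 = 781.9, giving F = 781.9 / 3 = 261 N.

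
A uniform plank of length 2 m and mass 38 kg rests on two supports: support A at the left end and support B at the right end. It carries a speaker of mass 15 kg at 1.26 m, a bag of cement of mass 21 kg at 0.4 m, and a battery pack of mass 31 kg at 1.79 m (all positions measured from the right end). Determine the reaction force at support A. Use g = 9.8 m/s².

R_A ≈ 592 N

Choose support B as the axis so its reaction then has zero moment arm.
Beam weight: 38 × 9.8 = 372.4 N down at 1 m → arm 1 m, τ = 372.4 × 1 = 372.4 N·m counterclockwise.
Speaker: 15 × 9.8 = 147 N down at 1.26 m → arm 1.26 m, τ = 147 × 1.26 = 185.2 N·m counterclockwise.
Bag of cement: 21 × 9.8 = 205.8 N down at 0.4 m → arm 0.4 m, τ = 205.8 × 0.4 = 82.32 N·m counterclockwise.
Battery pack: 31 × 9.8 = 303.8 N down at 1.79 m → arm 1.79 m, τ = 303.8 × 1.79 = 543.8 N·m counterclockwise.
Net load moment about support B = 1184 N·m counterclockwise.
Reaction R at support A is upward at 2 m, arm 2 m → moment R × 2 clockwise.
Balancing moments: R × 2 = 1184, giving R = 592 N.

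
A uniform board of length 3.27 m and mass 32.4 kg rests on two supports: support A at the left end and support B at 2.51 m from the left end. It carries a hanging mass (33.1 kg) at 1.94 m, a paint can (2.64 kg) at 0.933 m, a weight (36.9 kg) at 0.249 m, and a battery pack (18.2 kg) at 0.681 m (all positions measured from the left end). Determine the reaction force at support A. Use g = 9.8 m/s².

R_A ≈ 656 N

Sum moments about support B (its reaction then has zero moment arm).
Beam weight: 32.4 × 9.8 = 317.5 N down at 1.635 m → arm 0.875 m, τ = 317.5 × 0.875 = 277.8 N·m counterclockwise.
Hanging mass: 33.1 × 9.8 = 324.4 N down at 1.94 m → arm 0.57 m, τ = 324.4 × 0.57 = 184.9 N·m counterclockwise.
Paint can: 2.64 × 9.8 = 25.87 N down at 0.933 m → arm 1.577 m, τ = 25.87 × 1.577 = 40.8 N·m counterclockwise.
Weight: 36.9 × 9.8 = 361.6 N down at 0.249 m → arm 2.261 m, τ = 361.6 × 2.261 = 817.6 N·m counterclockwise.
Battery pack: 18.2 × 9.8 = 178.4 N down at 0.681 m → arm 1.829 m, τ = 178.4 × 1.829 = 326.3 N·m counterclockwise.
Net load moment about support B = 1647 N·m counterclockwise.
Reaction R at support A is upward at 0 m, arm 2.51 m → moment R × 2.51 clockwise.
For rotational equilibrium, R × 2.51 = 1647, so R = 656 N.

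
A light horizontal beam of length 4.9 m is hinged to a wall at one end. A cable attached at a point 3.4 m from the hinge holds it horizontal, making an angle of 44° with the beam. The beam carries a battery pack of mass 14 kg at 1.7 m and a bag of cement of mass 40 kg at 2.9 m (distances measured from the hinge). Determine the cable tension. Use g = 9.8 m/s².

Taking torques about the hinge:
Battery pack: 14 × 9.8 = 137.2 N down at 1.7 m → arm 1.7 m, τ = 137.2 × 1.7 = 233.2 N·m clockwise.
Bag of cement: 40 × 9.8 = 392 N down at 2.9 m → arm 2.9 m, τ = 392 × 2.9 = 1137 N·m clockwise.
Total clockwise load moment = 1370 N·m.
The cable tension T acts at 3.4 m; only its component perpendicular to the beam, T sinθ, produces torque. sin 44° = 0.6947.
For rotational equilibrium, T × 3.4 × 0.6947 = 1370, so T = 1370 / 2.362 = 580 N.

T ≈ 580 N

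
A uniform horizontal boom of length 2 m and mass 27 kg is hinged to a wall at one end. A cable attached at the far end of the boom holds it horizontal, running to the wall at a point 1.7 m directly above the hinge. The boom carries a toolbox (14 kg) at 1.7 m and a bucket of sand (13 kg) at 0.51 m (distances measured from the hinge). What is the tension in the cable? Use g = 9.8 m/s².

Sum moments about the hinge (the unknown hinge reaction has zero arm there).
Beam weight: 27 × 9.8 = 264.6 N down at 1 m → arm 1 m, τ = 264.6 × 1 = 264.6 N·m clockwise.
Toolbox: 14 × 9.8 = 137.2 N down at 1.7 m → arm 1.7 m, τ = 137.2 × 1.7 = 233.2 N·m clockwise.
Bucket of sand: 13 × 9.8 = 127.4 N down at 0.51 m → arm 0.51 m, τ = 127.4 × 0.51 = 64.97 N·m clockwise.
Total clockwise load moment = 562.8 N·m.
The cable tension T acts at 2 m; only its component perpendicular to the boom, T sinθ, produces torque. sinθ = h/√(h²+d²) = 1.7/√(1.7²+2²) = 0.6476.
For rotational equilibrium, T × 2 × 0.6476 = 562.8, so T = 562.8 / 1.295 = 435 N.

T ≈ 435 N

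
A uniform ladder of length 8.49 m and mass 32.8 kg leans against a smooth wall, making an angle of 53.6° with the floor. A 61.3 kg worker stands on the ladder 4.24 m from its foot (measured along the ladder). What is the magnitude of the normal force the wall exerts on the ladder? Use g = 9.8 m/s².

N_wall ≈ 340 N

About the foot of the ladder:
Ladder weight 32.8×9.8 = 321.4 N acts at 4.245 m along the ladder; its horizontal arm is 4.245·cos53.6° = 2.519 m → τ = 809.6 N·m clockwise.
Worker: 61.3×9.8 = 600.7 N at 4.24 m → arm 2.516 m → τ = 1511 N·m clockwise.
Wall normal N acts horizontally at the top; its moment arm is the height L sinθ = 8.49·sin53.6° = 6.834 m, counterclockwise.
Balancing moments: N × 6.834 = 2321, giving N = 340 N.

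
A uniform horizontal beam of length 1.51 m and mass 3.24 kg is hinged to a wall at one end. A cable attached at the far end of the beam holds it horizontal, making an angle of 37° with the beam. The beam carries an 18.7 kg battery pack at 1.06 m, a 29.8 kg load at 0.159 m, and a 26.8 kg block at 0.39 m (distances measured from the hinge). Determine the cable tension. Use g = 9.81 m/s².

Sum moments about the hinge (the unknown hinge reaction has zero arm there).
Beam weight: 3.24 × 9.81 = 31.78 N down at 0.755 m → arm 0.755 m, τ = 31.78 × 0.755 = 23.99 N·m clockwise.
Battery pack: 18.7 × 9.81 = 183.4 N down at 1.06 m → arm 1.06 m, τ = 183.4 × 1.06 = 194.4 N·m clockwise.
Load: 29.8 × 9.81 = 292.3 N down at 0.159 m → arm 0.159 m, τ = 292.3 × 0.159 = 46.48 N·m clockwise.
Block: 26.8 × 9.81 = 262.9 N down at 0.39 m → arm 0.39 m, τ = 262.9 × 0.39 = 102.5 N·m clockwise.
Total clockwise load moment = 367.4 N·m.
The cable tension T acts at 1.51 m; only its component perpendicular to the beam, T sinθ, produces torque. sin 37° = 0.6018.
Setting net torque to zero: T × 1.51 × 0.6018 = 367.4 → T = 367.4 / 0.9087 = 404 N.

T ≈ 404 N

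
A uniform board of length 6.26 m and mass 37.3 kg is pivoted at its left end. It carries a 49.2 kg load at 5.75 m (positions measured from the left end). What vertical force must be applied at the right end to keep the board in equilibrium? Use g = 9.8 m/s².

Take moments about the left end.
Beam weight: 37.3 × 9.8 = 365.5 N down at 3.13 m → arm 3.13 m, τ = 365.5 × 3.13 = 1144 N·m clockwise.
Load: 49.2 × 9.8 = 482.2 N down at 5.75 m → arm 5.75 m, τ = 482.2 × 5.75 = 2773 N·m clockwise.
Net moment of the loads = 3917 N·m clockwise.
The upward force F acts at the right end, arm 6.26 m, giving F × 6.26 counterclockwise.
Setting net torque to zero: F × 6.26 = 3917 → F = 3917 / 6.26 = 626 N.

F ≈ 626 N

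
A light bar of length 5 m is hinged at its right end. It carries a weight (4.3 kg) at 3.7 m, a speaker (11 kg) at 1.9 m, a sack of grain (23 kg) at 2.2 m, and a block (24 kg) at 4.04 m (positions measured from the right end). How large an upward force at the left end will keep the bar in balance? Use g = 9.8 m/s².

F ≈ 361 N

About the right end:
Weight: 4.3 × 9.8 = 42.14 N down at 3.7 m → arm 3.7 m, τ = 42.14 × 3.7 = 155.9 N·m counterclockwise.
Speaker: 11 × 9.8 = 107.8 N down at 1.9 m → arm 1.9 m, τ = 107.8 × 1.9 = 204.8 N·m counterclockwise.
Sack of grain: 23 × 9.8 = 225.4 N down at 2.2 m → arm 2.2 m, τ = 225.4 × 2.2 = 495.9 N·m counterclockwise.
Block: 24 × 9.8 = 235.2 N down at 4.04 m → arm 4.04 m, τ = 235.2 × 4.04 = 950.2 N·m counterclockwise.
Net moment of the loads = 1807 N·m counterclockwise.
The upward force F acts at the left end, arm 5 m, giving F × 5 clockwise.
Balancing moments: F × 5 = 1807, giving F = 1807 / 5 = 361 N.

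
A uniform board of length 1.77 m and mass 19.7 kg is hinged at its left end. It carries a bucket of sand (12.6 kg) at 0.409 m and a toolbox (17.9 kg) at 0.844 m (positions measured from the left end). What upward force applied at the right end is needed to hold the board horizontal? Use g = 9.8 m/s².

Choose the left end as the axis so the unknown pivot reaction has zero arm there.
Beam weight: 19.7 × 9.8 = 193.1 N down at 0.885 m → arm 0.885 m, τ = 193.1 × 0.885 = 170.9 N·m clockwise.
Bucket of sand: 12.6 × 9.8 = 123.5 N down at 0.409 m → arm 0.409 m, τ = 123.5 × 0.409 = 50.51 N·m clockwise.
Toolbox: 17.9 × 9.8 = 175.4 N down at 0.844 m → arm 0.844 m, τ = 175.4 × 0.844 = 148 N·m clockwise.
Net moment of the loads = 369.4 N·m clockwise.
The upward force F acts at the right end, arm 1.77 m, giving F × 1.77 counterclockwise.
Balancing moments: F × 1.77 = 369.4, giving F = 369.4 / 1.77 = 209 N.

F ≈ 209 N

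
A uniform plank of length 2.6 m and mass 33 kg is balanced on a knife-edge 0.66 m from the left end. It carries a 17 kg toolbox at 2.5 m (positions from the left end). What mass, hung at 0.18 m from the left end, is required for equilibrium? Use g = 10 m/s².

Take moments about the knife-edge (at 0.66 m from the left end).
Beam weight: 33 × 10 = 330 N down at 1.3 m → arm 0.64 m, τ = 330 × 0.64 = 211.2 N·m clockwise.
Toolbox: 17 × 10 = 170 N down at 2.5 m → arm 1.84 m, τ = 170 × 1.84 = 312.8 N·m clockwise.
Net moment of known loads = 524 N·m clockwise.
An unknown mass m at 0.18 m has arm 0.48 m; its moment is m·g·0.48 counterclockwise.
Balancing moments: m × 10 × 0.48 = 524, giving m = 524 / (10 × 0.48) = 109 kg.

m ≈ 109 kg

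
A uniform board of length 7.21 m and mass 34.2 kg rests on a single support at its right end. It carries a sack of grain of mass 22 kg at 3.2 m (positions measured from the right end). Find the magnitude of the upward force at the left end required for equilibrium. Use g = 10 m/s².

About the right end:
Beam weight: 34.2 × 10 = 342 N down at 3.605 m → arm 3.605 m, τ = 342 × 3.605 = 1233 N·m counterclockwise.
Sack of grain: 22 × 10 = 220 N down at 3.2 m → arm 3.2 m, τ = 220 × 3.2 = 704 N·m counterclockwise.
Net moment of the loads = 1937 N·m counterclockwise.
The upward force F acts at the left end, arm 7.21 m, giving F × 7.21 clockwise.
Στ = 0 ⇒ F × 7.21 = 1937 ⇒ F = 1937 / 7.21 = 269 N.

F ≈ 269 N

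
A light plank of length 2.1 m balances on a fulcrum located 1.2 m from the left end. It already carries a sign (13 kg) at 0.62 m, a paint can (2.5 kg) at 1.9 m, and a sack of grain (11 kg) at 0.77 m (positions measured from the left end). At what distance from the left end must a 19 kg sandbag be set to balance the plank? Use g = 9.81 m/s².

Take moments about the fulcrum (at 1.2 m from the left end).
Sign: 13 × 9.81 = 127.5 N down at 0.62 m → arm 0.58 m, τ = 127.5 × 0.58 = 73.95 N·m counterclockwise.
Paint can: 2.5 × 9.81 = 24.53 N down at 1.9 m → arm 0.7 m, τ = 24.53 × 0.7 = 17.17 N·m clockwise.
Sack of grain: 11 × 9.81 = 107.9 N down at 0.77 m → arm 0.43 m, τ = 107.9 × 0.43 = 46.4 N·m counterclockwise.
Net moment of existing loads = 103.2 N·m counterclockwise.
The sandbag weighs 19 × 9.81 = 186.4 N and must supply an equal clockwise moment, so its lever arm about the fulcrum is 103.2 / 186.4 = 0.554 m.
That puts it at 1.2 + 0.554 = 1.75 m from the left end.

x ≈ 1.75 m from the left end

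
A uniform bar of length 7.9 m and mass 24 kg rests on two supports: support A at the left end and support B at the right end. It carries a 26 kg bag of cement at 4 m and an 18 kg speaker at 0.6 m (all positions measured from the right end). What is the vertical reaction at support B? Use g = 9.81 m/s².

R_B ≈ 407 N

Sum moments about support A (its reaction then has zero moment arm).
Beam weight: 24 × 9.81 = 235.4 N down at 3.95 m → arm 3.95 m, τ = 235.4 × 3.95 = 929.8 N·m clockwise.
Bag of cement: 26 × 9.81 = 255.1 N down at 4 m → arm 3.9 m, τ = 255.1 × 3.9 = 994.9 N·m clockwise.
Speaker: 18 × 9.81 = 176.6 N down at 0.6 m → arm 7.3 m, τ = 176.6 × 7.3 = 1289 N·m clockwise.
Net load moment about support A = 3214 N·m clockwise.
Reaction R at support B is upward at 0 m, arm 7.9 m → moment R × 7.9 counterclockwise.
Setting net torque to zero: R × 7.9 = 3214 → R = 407 N.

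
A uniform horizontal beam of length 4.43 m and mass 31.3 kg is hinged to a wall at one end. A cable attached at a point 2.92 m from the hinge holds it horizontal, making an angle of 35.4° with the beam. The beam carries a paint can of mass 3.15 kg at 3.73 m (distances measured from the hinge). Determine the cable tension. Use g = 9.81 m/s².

Take moments about the hinge.
Beam weight: 31.3 × 9.81 = 307.1 N down at 2.215 m → arm 2.215 m, τ = 307.1 × 2.215 = 680.2 N·m clockwise.
Paint can: 3.15 × 9.81 = 30.9 N down at 3.73 m → arm 3.73 m, τ = 30.9 × 3.73 = 115.3 N·m clockwise.
Total clockwise load moment = 795.5 N·m.
The cable tension T acts at 2.92 m; only its component perpendicular to the beam, T sinθ, produces torque. sin 35.4° = 0.5793.
For rotational equilibrium, T × 2.92 × 0.5793 = 795.5, so T = 795.5 / 1.692 = 470 N.

T ≈ 470 N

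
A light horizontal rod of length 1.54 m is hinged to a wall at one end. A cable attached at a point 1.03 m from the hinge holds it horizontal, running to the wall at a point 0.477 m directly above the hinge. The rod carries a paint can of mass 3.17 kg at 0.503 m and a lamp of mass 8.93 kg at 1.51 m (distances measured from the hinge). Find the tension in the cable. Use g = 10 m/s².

T ≈ 348 N

Take moments about the hinge.
Paint can: 3.17 × 10 = 31.7 N down at 0.503 m → arm 0.503 m, τ = 31.7 × 0.503 = 15.95 N·m clockwise.
Lamp: 8.93 × 10 = 89.3 N down at 1.51 m → arm 1.51 m, τ = 89.3 × 1.51 = 134.8 N·m clockwise.
Total clockwise load moment = 150.8 N·m.
The cable tension T acts at 1.03 m; only its component perpendicular to the rod, T sinθ, produces torque. sinθ = h/√(h²+d²) = 0.477/√(0.477²+1.03²) = 0.4202.
For rotational equilibrium, T × 1.03 × 0.4202 = 150.8, so T = 150.8 / 0.4328 = 348 N.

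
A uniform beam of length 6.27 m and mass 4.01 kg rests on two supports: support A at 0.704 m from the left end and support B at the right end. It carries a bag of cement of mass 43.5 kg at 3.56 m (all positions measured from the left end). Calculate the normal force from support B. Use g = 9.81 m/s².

R_B ≈ 236 N

Take moments about support A.
Beam weight: 4.01 × 9.81 = 39.34 N down at 3.135 m → arm 2.431 m, τ = 39.34 × 2.431 = 95.64 N·m clockwise.
Bag of cement: 43.5 × 9.81 = 426.7 N down at 3.56 m → arm 2.856 m, τ = 426.7 × 2.856 = 1219 N·m clockwise.
Net load moment about support A = 1315 N·m clockwise.
Reaction R at support B is upward at 6.27 m, arm 5.566 m → moment R × 5.566 counterclockwise.
Balancing moments: R × 5.566 = 1315, giving R = 236 N.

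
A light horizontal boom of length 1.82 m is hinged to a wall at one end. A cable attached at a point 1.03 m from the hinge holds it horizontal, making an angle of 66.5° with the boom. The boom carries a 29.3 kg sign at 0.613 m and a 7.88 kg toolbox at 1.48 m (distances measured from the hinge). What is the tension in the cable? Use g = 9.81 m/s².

T ≈ 308 N

About the hinge:
Sign: 29.3 × 9.81 = 287.4 N down at 0.613 m → arm 0.613 m, τ = 287.4 × 0.613 = 176.2 N·m clockwise.
Toolbox: 7.88 × 9.81 = 77.3 N down at 1.48 m → arm 1.48 m, τ = 77.3 × 1.48 = 114.4 N·m clockwise.
Total clockwise load moment = 290.6 N·m.
The cable tension T acts at 1.03 m; only its component perpendicular to the boom, T sinθ, produces torque. sin 66.5° = 0.9171.
For rotational equilibrium, T × 1.03 × 0.9171 = 290.6, so T = 290.6 / 0.9446 = 308 N.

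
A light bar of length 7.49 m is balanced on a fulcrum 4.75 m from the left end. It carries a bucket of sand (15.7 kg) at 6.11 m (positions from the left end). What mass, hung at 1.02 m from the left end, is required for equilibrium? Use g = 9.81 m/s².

m ≈ 5.72 kg

Choose the fulcrum (at 4.75 m from the left end) as the axis so the support reaction has zero arm there.
Bucket of sand: 15.7 × 9.81 = 154 N down at 6.11 m → arm 1.36 m, τ = 154 × 1.36 = 209.4 N·m clockwise.
Net moment of known loads = 209.4 N·m clockwise.
An unknown mass m at 1.02 m has arm 3.73 m; its moment is m·g·3.73 counterclockwise.
Στ = 0 ⇒ m × 9.81 × 3.73 = 209.4 ⇒ m = 209.4 / (9.81 × 3.73) = 5.72 kg.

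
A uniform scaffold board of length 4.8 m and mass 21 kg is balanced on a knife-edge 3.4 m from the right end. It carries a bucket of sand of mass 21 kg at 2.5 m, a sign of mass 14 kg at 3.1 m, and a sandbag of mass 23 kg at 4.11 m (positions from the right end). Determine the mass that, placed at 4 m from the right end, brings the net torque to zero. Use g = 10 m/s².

Choose the knife-edge (at 3.4 m from the right end) as the axis so the support reaction has zero arm there.
Beam weight: 21 × 10 = 210 N down at 2.4 m → arm 1 m, τ = 210 × 1 = 210 N·m clockwise.
Bucket of sand: 21 × 10 = 210 N down at 2.5 m → arm 0.9 m, τ = 210 × 0.9 = 189 N·m clockwise.
Sign: 14 × 10 = 140 N down at 3.1 m → arm 0.3 m, τ = 140 × 0.3 = 42 N·m clockwise.
Sandbag: 23 × 10 = 230 N down at 4.11 m → arm 0.71 m, τ = 230 × 0.71 = 163.3 N·m counterclockwise.
Net moment of known loads = 277.7 N·m clockwise.
An unknown mass m at 4 m has arm 0.6 m; its moment is m·g·0.6 counterclockwise.
Στ = 0 ⇒ m × 10 × 0.6 = 277.7 ⇒ m = 277.7 / (10 × 0.6) = 46.3 kg.

m ≈ 46.3 kg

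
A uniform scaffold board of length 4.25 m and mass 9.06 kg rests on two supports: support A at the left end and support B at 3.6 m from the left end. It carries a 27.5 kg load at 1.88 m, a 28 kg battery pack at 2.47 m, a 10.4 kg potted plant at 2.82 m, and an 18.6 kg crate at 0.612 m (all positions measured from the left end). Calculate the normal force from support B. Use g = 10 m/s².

Choose support A as the axis so its reaction then has zero moment arm.
Beam weight: 9.06 × 10 = 90.6 N down at 2.125 m → arm 2.125 m, τ = 90.6 × 2.125 = 192.5 N·m clockwise.
Load: 27.5 × 10 = 275 N down at 1.88 m → arm 1.88 m, τ = 275 × 1.88 = 517 N·m clockwise.
Battery pack: 28 × 10 = 280 N down at 2.47 m → arm 2.47 m, τ = 280 × 2.47 = 691.6 N·m clockwise.
Potted plant: 10.4 × 10 = 104 N down at 2.82 m → arm 2.82 m, τ = 104 × 2.82 = 293.3 N·m clockwise.
Crate: 18.6 × 10 = 186 N down at 0.612 m → arm 0.612 m, τ = 186 × 0.612 = 113.8 N·m clockwise.
Net load moment about support A = 1808 N·m clockwise.
Reaction R at support B is upward at 3.6 m, arm 3.6 m → moment R × 3.6 counterclockwise.
For rotational equilibrium, R × 3.6 = 1808, so R = 502 N.

R_B ≈ 502 N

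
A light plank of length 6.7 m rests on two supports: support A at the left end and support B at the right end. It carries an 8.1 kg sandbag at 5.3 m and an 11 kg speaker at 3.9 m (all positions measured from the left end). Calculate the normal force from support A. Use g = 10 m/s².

Take moments about support B.
Sandbag: 8.1 × 10 = 81 N down at 5.3 m → arm 1.4 m, τ = 81 × 1.4 = 113.4 N·m counterclockwise.
Speaker: 11 × 10 = 110 N down at 3.9 m → arm 2.8 m, τ = 110 × 2.8 = 308 N·m counterclockwise.
Net load moment about support B = 421.4 N·m counterclockwise.
Reaction R at support A is upward at 0 m, arm 6.7 m → moment R × 6.7 clockwise.
For rotational equilibrium, R × 6.7 = 421.4, so R = 62.9 N.

R_A ≈ 62.9 N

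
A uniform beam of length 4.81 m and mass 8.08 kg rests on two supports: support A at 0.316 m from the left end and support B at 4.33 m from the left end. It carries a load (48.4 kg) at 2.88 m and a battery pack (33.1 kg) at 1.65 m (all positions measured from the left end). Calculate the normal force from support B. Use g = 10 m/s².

Sum moments about support A (its reaction then has zero moment arm).
Beam weight: 8.08 × 10 = 80.8 N down at 2.405 m → arm 2.089 m, τ = 80.8 × 2.089 = 168.8 N·m clockwise.
Load: 48.4 × 10 = 484 N down at 2.88 m → arm 2.564 m, τ = 484 × 2.564 = 1241 N·m clockwise.
Battery pack: 33.1 × 10 = 331 N down at 1.65 m → arm 1.334 m, τ = 331 × 1.334 = 441.6 N·m clockwise.
Net load moment about support A = 1851 N·m clockwise.
Reaction R at support B is upward at 4.33 m, arm 4.014 m → moment R × 4.014 counterclockwise.
For rotational equilibrium, R × 4.014 = 1851, so R = 461 N.

R_B ≈ 461 N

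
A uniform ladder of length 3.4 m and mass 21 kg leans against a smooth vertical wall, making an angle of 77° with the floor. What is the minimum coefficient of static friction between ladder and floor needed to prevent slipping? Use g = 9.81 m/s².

Take moments about the foot of the ladder.
Ladder weight 21×9.81 = 206 N acts at 1.7 m along the ladder; its horizontal arm is 1.7·cos77° = 0.3824 m → τ = 78.77 N·m clockwise.
Wall normal N acts horizontally at the top; its moment arm is the height L sinθ = 3.4·sin77° = 3.313 m, counterclockwise.
Setting net torque to zero: N × 3.313 = 78.77 → N = 23.78 N.
ΣFx = 0 ⇒ f = N_wall = 23.78 N. ΣFy = 0 ⇒ N_floor = 206 N.
μ_min = f / N_floor = 23.78 / 206 = 0.115.

μ_min ≈ 0.115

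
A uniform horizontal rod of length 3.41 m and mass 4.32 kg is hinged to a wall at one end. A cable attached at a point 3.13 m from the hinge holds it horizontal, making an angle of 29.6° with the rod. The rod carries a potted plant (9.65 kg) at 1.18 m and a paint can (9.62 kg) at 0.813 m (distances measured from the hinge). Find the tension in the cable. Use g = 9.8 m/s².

T ≈ 168 N

About the hinge:
Beam weight: 4.32 × 9.8 = 42.34 N down at 1.705 m → arm 1.705 m, τ = 42.34 × 1.705 = 72.19 N·m clockwise.
Potted plant: 9.65 × 9.8 = 94.57 N down at 1.18 m → arm 1.18 m, τ = 94.57 × 1.18 = 111.6 N·m clockwise.
Paint can: 9.62 × 9.8 = 94.28 N down at 0.813 m → arm 0.813 m, τ = 94.28 × 0.813 = 76.65 N·m clockwise.
Total clockwise load moment = 260.4 N·m.
The cable tension T acts at 3.13 m; only its component perpendicular to the rod, T sinθ, produces torque. sin 29.6° = 0.4939.
Στ = 0 ⇒ T × 3.13 × 0.4939 = 260.4 ⇒ T = 260.4 / 1.546 = 168 N.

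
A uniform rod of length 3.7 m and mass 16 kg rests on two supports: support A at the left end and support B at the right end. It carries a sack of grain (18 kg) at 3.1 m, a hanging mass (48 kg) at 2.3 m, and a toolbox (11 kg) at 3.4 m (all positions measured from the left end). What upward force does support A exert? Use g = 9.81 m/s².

R_A ≈ 294 N

Taking torques about support B:
Beam weight: 16 × 9.81 = 157 N down at 1.85 m → arm 1.85 m, τ = 157 × 1.85 = 290.4 N·m counterclockwise.
Sack of grain: 18 × 9.81 = 176.6 N down at 3.1 m → arm 0.6 m, τ = 176.6 × 0.6 = 106 N·m counterclockwise.
Hanging mass: 48 × 9.81 = 470.9 N down at 2.3 m → arm 1.4 m, τ = 470.9 × 1.4 = 659.3 N·m counterclockwise.
Toolbox: 11 × 9.81 = 107.9 N down at 3.4 m → arm 0.3 m, τ = 107.9 × 0.3 = 32.37 N·m counterclockwise.
Net load moment about support B = 1088 N·m counterclockwise.
Reaction R at support A is upward at 0 m, arm 3.7 m → moment R × 3.7 clockwise.
Στ = 0 ⇒ R × 3.7 = 1088 ⇒ R = 294 N.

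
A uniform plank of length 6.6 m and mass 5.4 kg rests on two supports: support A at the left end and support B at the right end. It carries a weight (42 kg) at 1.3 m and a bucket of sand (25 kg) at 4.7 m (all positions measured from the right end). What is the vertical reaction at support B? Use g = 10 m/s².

R_B ≈ 436 N

About support A:
Beam weight: 5.4 × 10 = 54 N down at 3.3 m → arm 3.3 m, τ = 54 × 3.3 = 178.2 N·m clockwise.
Weight: 42 × 10 = 420 N down at 1.3 m → arm 5.3 m, τ = 420 × 5.3 = 2226 N·m clockwise.
Bucket of sand: 25 × 10 = 250 N down at 4.7 m → arm 1.9 m, τ = 250 × 1.9 = 475 N·m clockwise.
Net load moment about support A = 2879 N·m clockwise.
Reaction R at support B is upward at 0 m, arm 6.6 m → moment R × 6.6 counterclockwise.
Balancing moments: R × 6.6 = 2879, giving R = 436 N.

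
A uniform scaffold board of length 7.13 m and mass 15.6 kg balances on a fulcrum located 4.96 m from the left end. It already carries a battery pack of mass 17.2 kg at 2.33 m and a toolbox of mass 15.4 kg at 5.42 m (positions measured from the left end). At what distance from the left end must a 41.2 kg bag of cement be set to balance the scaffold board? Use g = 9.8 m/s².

Take moments about the fulcrum (at 4.96 m from the left end).
Beam weight: 15.6 × 9.8 = 152.9 N down at 3.565 m → arm 1.395 m, τ = 152.9 × 1.395 = 213.3 N·m counterclockwise.
Battery pack: 17.2 × 9.8 = 168.6 N down at 2.33 m → arm 2.63 m, τ = 168.6 × 2.63 = 443.4 N·m counterclockwise.
Toolbox: 15.4 × 9.8 = 150.9 N down at 5.42 m → arm 0.46 m, τ = 150.9 × 0.46 = 69.41 N·m clockwise.
Net moment of existing loads = 587.3 N·m counterclockwise.
The bag of cement weighs 41.2 × 9.8 = 403.8 N and must supply an equal clockwise moment, so its lever arm about the fulcrum is 587.3 / 403.8 = 1.45 m.
That puts it at 4.96 + 1.45 = 6.41 m from the left end.

x ≈ 6.41 m from the left end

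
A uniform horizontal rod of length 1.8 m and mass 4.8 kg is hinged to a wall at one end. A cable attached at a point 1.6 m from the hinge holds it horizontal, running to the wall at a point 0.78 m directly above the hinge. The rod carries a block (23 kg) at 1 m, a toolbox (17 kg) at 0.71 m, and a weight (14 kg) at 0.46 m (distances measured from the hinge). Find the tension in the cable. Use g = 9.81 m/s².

T ≈ 641 N

Taking torques about the hinge:
Beam weight: 4.8 × 9.81 = 47.09 N down at 0.9 m → arm 0.9 m, τ = 47.09 × 0.9 = 42.38 N·m clockwise.
Block: 23 × 9.81 = 225.6 N down at 1 m → arm 1 m, τ = 225.6 × 1 = 225.6 N·m clockwise.
Toolbox: 17 × 9.81 = 166.8 N down at 0.71 m → arm 0.71 m, τ = 166.8 × 0.71 = 118.4 N·m clockwise.
Weight: 14 × 9.81 = 137.3 N down at 0.46 m → arm 0.46 m, τ = 137.3 × 0.46 = 63.16 N·m clockwise.
Total clockwise load moment = 449.5 N·m.
The cable tension T acts at 1.6 m; only its component perpendicular to the rod, T sinθ, produces torque. sinθ = h/√(h²+d²) = 0.78/√(0.78²+1.6²) = 0.4382.
For rotational equilibrium, T × 1.6 × 0.4382 = 449.5, so T = 449.5 / 0.7011 = 641 N.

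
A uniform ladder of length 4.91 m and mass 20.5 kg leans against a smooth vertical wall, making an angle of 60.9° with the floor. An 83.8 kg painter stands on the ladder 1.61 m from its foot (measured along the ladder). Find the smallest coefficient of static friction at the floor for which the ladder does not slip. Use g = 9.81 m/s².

μ_min ≈ 0.201

Taking torques about the foot of the ladder:
Ladder weight 20.5×9.81 = 201.1 N acts at 2.455 m along the ladder; its horizontal arm is 2.455·cos60.9° = 1.194 m → τ = 240.1 N·m clockwise.
Painter: 83.8×9.81 = 822.1 N at 1.61 m → arm 0.783 m → τ = 643.7 N·m clockwise.
Wall normal N acts horizontally at the top; its moment arm is the height L sinθ = 4.91·sin60.9° = 4.29 m, counterclockwise.
Στ = 0 ⇒ N × 4.29 = 883.8 ⇒ N = 206 N.
ΣFx = 0 ⇒ f = N_wall = 206 N. ΣFy = 0 ⇒ N_floor = 1023 N.
μ_min = f / N_floor = 206 / 1023 = 0.201.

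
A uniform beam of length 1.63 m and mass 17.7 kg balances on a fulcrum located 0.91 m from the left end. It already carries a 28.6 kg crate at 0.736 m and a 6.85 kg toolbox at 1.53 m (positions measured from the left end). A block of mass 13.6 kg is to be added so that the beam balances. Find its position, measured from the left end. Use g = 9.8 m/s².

x ≈ 1.09 m from the left end

Taking torques about the fulcrum (at 0.91 m from the left end):
Beam weight: 17.7 × 9.8 = 173.5 N down at 0.815 m → arm 0.095 m, τ = 173.5 × 0.095 = 16.48 N·m counterclockwise.
Crate: 28.6 × 9.8 = 280.3 N down at 0.736 m → arm 0.174 m, τ = 280.3 × 0.174 = 48.77 N·m counterclockwise.
Toolbox: 6.85 × 9.8 = 67.13 N down at 1.53 m → arm 0.62 m, τ = 67.13 × 0.62 = 41.62 N·m clockwise.
Net moment of existing loads = 23.63 N·m counterclockwise.
The block weighs 13.6 × 9.8 = 133.3 N and must supply an equal clockwise moment, so its lever arm about the fulcrum is 23.63 / 133.3 = 0.177 m.
That puts it at 0.91 + 0.177 = 1.09 m from the left end.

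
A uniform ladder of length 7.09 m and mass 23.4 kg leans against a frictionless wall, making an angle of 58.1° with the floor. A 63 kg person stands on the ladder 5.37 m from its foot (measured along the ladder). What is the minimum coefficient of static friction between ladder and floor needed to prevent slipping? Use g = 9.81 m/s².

μ_min ≈ 0.428

Sum moments about the foot of the ladder (the floor normal and friction both act there and drop out).
Ladder weight 23.4×9.81 = 229.6 N acts at 3.545 m along the ladder; its horizontal arm is 3.545·cos58.1° = 1.873 m → τ = 430 N·m clockwise.
Person: 63×9.81 = 618 N at 5.37 m → arm 2.838 m → τ = 1754 N·m clockwise.
Wall normal N acts horizontally at the top; its moment arm is the height L sinθ = 7.09·sin58.1° = 6.019 m, counterclockwise.
Balancing moments: N × 6.019 = 2184, giving N = 362.9 N.
ΣFx = 0 ⇒ f = N_wall = 362.9 N. ΣFy = 0 ⇒ N_floor = 847.6 N.
μ_min = f / N_floor = 362.9 / 847.6 = 0.428.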